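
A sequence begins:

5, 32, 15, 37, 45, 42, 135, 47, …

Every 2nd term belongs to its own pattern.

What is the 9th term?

405

Odd-indexed and even-indexed terms follow separate rules.
Stream A: 5, 15, 45, 135 (geometric, ×3 each step).
Stream B: 32, 37, 42, 47 (arithmetic with common difference +5).
Position 9 → stream A, term 5 = 405.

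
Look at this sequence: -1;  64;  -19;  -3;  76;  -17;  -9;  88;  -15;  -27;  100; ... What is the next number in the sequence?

Read the sequence 3 terms at a time; column i is its own pattern.
Track A: -1, -3, -9, -27 — multiplying by 3 each time.
Track B: 64, 76, 88, 100 — adding 12 each time.
Track C: -19, -17, -15 — arithmetic with common difference +2.
Position 12 → track C, term 4 = -13.

-13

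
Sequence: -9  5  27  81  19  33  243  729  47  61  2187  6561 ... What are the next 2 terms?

Positions follow the repeating pattern AABB; grouping by letter gives 2 tracks.
Track A = -9, 5, 19, 33, 47, 61: adding 14 each time.
Track B = 27, 81, 243, 729, 2187, 6561: successive powers of 3.
The 13th slot belongs to track A; its 7th term is 75.
Position 14 → track A, term 8 = 89.

75, 89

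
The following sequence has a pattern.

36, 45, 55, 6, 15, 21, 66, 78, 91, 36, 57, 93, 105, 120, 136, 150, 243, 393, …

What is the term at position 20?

The slot pattern repeats as AAABBB (period 6), so there are 2 interleaved tracks.
Stream A = 36, 45, 55, 66, 78, 91, 105, 120, 136: triangular numbers n(n+1)/2 for n = 8, 9, ….
Stream B = 6, 15, 21, 36, 57, 93, 150, 243, 393: each term equals the sum of the previous two.
Position 20 falls in stream A as its term 11, giving 171.

171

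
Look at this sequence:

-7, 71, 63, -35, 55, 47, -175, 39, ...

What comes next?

Positions follow the repeating pattern ABB; grouping by letter gives 2 tracks.
Track A = -7, -35, -175: multiplying by 5 each time.
Track B = 71, 63, 55, 47, 39: linear: a_n = 79 − 8·n.
Term 9 comes from track B (its 6th entry): 31.

31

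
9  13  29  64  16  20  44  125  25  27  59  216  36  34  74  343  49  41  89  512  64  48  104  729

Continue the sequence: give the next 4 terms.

The terms cycle through 4 interleaved subsequences.
Stream A: 9, 16, 25, 36, 49, 64 (perfect squares starting at 3²).
Stream B: 13, 20, 27, 34, 41, 48 (linear: a_n = 6 + 7·n).
Stream C: 29, 44, 59, 74, 89, 104 (arithmetic, step +15).
Stream D: 64, 125, 216, 343, 512, 729 (consecutive cubes n³ from n = 4).
Term 25 comes from stream A (its 7th entry): 81.
Position 26 falls in stream B as its term 7, giving 55.
Position 27 falls in stream C as its term 7, giving 119.
Term 28 comes from stream D (its 7th entry): 1000.

81, 55, 119, 1000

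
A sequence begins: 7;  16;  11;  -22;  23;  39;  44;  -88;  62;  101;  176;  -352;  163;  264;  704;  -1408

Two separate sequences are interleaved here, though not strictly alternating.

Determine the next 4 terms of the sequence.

427, 691, 2816, -5632

Positions follow the repeating pattern AABB; grouping by letter gives 2 tracks.
Stream A: 7, 16, 23, 39, 62, 101, 163, 264. A Fibonacci-like recurrence a_n = a_{n-1} + a_{n-2}.
Stream B: 11, -22, 44, -88, 176, -352, 704, -1408. Geometric, ×-2 each step.
Position 17 → stream A, term 9 = 427.
Position 18 falls in stream A as its term 10, giving 691.
Term 19 comes from stream B (its 9th entry): 2816.
Position 20 falls in stream B as its term 10, giving -5632.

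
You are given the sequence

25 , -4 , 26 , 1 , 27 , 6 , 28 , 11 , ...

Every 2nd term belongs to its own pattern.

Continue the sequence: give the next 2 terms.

The terms cycle through 2 interleaved subsequences.
Stream A = 25, 26, 27, 28: arithmetic with common difference +1.
Stream B = -4, 1, 6, 11: adding 5 each time.
Position 9 falls in stream A as its term 5, giving 29.
The 10th slot belongs to stream B; its 5th term is 16.

29, 16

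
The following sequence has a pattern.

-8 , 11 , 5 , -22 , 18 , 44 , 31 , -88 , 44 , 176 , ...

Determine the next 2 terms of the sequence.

The terms cycle through 2 interleaved subsequences.
Track A = -8, 5, 18, 31, 44: arithmetic, step +13.
Track B = 11, -22, 44, -88, 176: geometric with ratio -2.
Term 11 comes from track A (its 6th entry): 57.
Term 12 comes from track B (its 6th entry): -352.

57, -352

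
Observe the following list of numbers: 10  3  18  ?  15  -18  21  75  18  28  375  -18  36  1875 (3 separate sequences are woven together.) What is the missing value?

15

Split by position mod 3 into 3 tracks.
Track A: 10, ?, 21, 28, 36 (triangular numbers n(n+1)/2 for n = 4, 5, …).
Track B: 3, 15, 75, 375, 1875 (geometric, ×5 each step).
Track C: 18, -18, 18, -18 (the oscillation 18·(−1)^(n+1)).
So the missing entry in track A is 15.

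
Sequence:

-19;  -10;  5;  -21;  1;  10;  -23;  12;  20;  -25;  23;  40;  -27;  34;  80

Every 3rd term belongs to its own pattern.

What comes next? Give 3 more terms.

-29, 45, 160

Taking every 3rd term gives 3 separate tracks.
Track A = -19, -21, -23, -25, -27: arithmetic with common difference −2.
Track B = -10, 1, 12, 23, 34: arithmetic, step +11.
Track C = 5, 10, 20, 40, 80: geometric with ratio 2.
Position 16 falls in track A as its term 6, giving -29.
Position 17 falls in track B as its term 6, giving 45.
The 18th slot belongs to track C; its 6th term is 160.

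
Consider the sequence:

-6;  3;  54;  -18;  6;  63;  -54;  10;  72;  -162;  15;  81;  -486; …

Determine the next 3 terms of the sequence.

21, 90, -1458

Split by position mod 3: positions 1, 4, 7, … form one track, and each other residue class forms its own.
Track A: -6, -18, -54, -162, -486. Geometric, ×3 each step.
Track B: 3, 6, 10, 15. The triangular numbers T_2, T_3, ….
Track C: 54, 63, 72, 81. Arithmetic, step +9.
Position 14 falls in track B as its term 5, giving 21.
The 15th slot belongs to track C; its 5th term is 90.
Position 16 falls in track A as its term 6, giving -1458.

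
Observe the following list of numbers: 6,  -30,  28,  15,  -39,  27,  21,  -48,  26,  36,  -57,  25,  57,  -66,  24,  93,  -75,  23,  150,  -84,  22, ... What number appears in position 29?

Split by position mod 3 into 3 tracks.
Stream A: 6, 15, 21, 36, 57, 93, 150 — a Fibonacci-like recurrence a_n = a_{n-1} + a_{n-2}.
Stream B: -30, -39, -48, -57, -66, -75, -84 — linear: a_n = -21 − 9·n.
Stream C: 28, 27, 26, 25, 24, 23, 22 — linear: a_n = 29 − n.
The 29th slot belongs to stream B; its 10th term is -111.

-111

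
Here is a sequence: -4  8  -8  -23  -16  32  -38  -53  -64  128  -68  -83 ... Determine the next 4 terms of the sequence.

Reading positions in blocks of 4 reveals the pattern AABB — 2 tracks woven together.
Track A = -4, 8, -16, 32, -64, 128: a geometric progression (common ratio -2).
Track B = -8, -23, -38, -53, -68, -83: arithmetic with common difference −15.
The 13th slot belongs to track A; its 7th term is -256.
Position 14 falls in track A as its term 8, giving 512.
The 15th slot belongs to track B; its 7th term is -98.
Position 16 → track B, term 8 = -113.

-256, 512, -98, -113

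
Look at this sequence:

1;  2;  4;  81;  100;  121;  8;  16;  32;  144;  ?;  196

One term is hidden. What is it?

The slot pattern repeats as AAABBB (period 6), so there are 2 interleaved tracks.
Subsequence A: 1, 2, 4, 8, 16, 32 (powers of 2).
Subsequence B: 81, 100, 121, 144, ?, 196 (consecutive squares n² from n = 9).
Subsequence B's pattern makes the blank 169.

169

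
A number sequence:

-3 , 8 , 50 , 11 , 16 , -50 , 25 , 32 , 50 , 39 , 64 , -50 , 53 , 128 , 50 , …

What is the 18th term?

Read the sequence 3 terms at a time; column i is its own pattern.
Subsequence A = -3, 11, 25, 39, 53: arithmetic with common difference +14.
Subsequence B = 8, 16, 32, 64, 128: geometric, ×2 each step.
Subsequence C = 50, -50, 50, -50, 50: alternating ±50.
The 18th slot belongs to subsequence C; its 6th term is -50.

-50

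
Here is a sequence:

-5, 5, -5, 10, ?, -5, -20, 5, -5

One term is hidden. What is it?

5

Positions follow the repeating pattern ABB; grouping by letter gives 2 tracks.
Track A is -5, 10, -20, which is geometric, ×-2 each step.
Track B is 5, -5, ?, -5, 5, -5, which is the oscillation 5·(−1)^(n+1).
Track B's pattern makes the blank 5.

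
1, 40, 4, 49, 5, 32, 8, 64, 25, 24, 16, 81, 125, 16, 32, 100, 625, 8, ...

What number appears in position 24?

144

Split by position mod 4: positions 1, 5, 9, … form one track, and each other residue class forms its own.
Track A: 1, 5, 25, 125, 625 — multiplying by 5 each time.
Track B: 40, 32, 24, 16, 8 — arithmetic, step −8.
Track C: 4, 8, 16, 32 — successive powers of 2.
Track D: 49, 64, 81, 100 — perfect squares starting at 7².
The 24th slot belongs to track D; its 6th term is 144.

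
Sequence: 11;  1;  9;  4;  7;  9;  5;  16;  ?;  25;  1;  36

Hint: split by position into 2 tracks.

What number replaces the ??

Odd-indexed and even-indexed terms follow separate rules.
Track A: 11, 9, 7, 5, ?, 1 (arithmetic, step −2).
Track B: 1, 4, 9, 16, 25, 36 (perfect squares starting at 1²).
Track A's pattern makes the blank 3.

3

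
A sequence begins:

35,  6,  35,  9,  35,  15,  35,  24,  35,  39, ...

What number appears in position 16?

165

Odd-indexed and even-indexed terms follow separate rules.
Track A is 35, 35, 35, 35, 35, which is constant 35.
Track B is 6, 9, 15, 24, 39, which is Fibonacci-style (each term is the sum of the two before it).
The 16th slot belongs to track B; its 8th term is 165.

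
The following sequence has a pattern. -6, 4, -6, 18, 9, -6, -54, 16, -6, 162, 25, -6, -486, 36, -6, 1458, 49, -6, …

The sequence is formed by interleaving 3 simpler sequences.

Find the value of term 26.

100

Read the sequence 3 terms at a time; column i is its own pattern.
Stream A is -6, 18, -54, 162, -486, 1458, which is multiplying by -3 each time.
Stream B is 4, 9, 16, 25, 36, 49, which is perfect squares starting at 2².
Stream C is -6, -6, -6, -6, -6, -6, which is constant -6.
The 26th slot belongs to stream B; its 9th term is 100.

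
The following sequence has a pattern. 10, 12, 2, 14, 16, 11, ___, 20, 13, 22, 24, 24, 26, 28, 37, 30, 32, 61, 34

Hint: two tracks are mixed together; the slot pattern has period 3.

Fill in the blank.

Reading positions in blocks of 3 reveals the pattern AAB — 2 tracks woven together.
Track A = 10, 12, 14, 16, ?, 20, 22, 24, 26, 28, 30, 32, 34: linear: a_n = 8 + 2·n.
Track B = 2, 11, 13, 24, 37, 61: a Fibonacci-like recurrence a_n = a_{n-1} + a_{n-2}.
So the missing entry in track A is 18.

18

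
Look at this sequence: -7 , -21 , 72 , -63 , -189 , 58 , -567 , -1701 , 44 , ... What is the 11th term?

The slot pattern repeats as AAB (period 3), so there are 2 interleaved tracks.
Track A: -7, -21, -63, -189, -567, -1701 — multiplying by 3 each time.
Track B: 72, 58, 44 — arithmetic with common difference −14.
Position 11 → track A, term 8 = -15309.

-15309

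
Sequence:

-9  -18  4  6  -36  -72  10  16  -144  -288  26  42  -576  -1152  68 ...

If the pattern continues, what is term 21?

The slot pattern repeats as AABB (period 4), so there are 2 interleaved tracks.
Stream A: -9, -18, -36, -72, -144, -288, -576, -1152. Geometric with ratio 2.
Stream B: 4, 6, 10, 16, 26, 42, 68. A Fibonacci-like recurrence a_n = a_{n-1} + a_{n-2}.
Position 21 → stream A, term 11 = -9216.

-9216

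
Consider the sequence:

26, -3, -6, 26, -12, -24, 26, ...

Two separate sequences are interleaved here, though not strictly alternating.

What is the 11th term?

Reading positions in blocks of 3 reveals the pattern ABB — 2 tracks woven together.
Track A: 26, 26, 26. Always 26.
Track B: -3, -6, -12, -24. Geometric with ratio 2.
Term 11 comes from track B (its 7th entry): -192.

-192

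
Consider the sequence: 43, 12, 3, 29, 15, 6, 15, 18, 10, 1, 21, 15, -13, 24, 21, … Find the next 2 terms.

-27, 27

Taking every 3rd term gives 3 separate tracks.
Subsequence A is 43, 29, 15, 1, -13, which is subtracting 14 each time.
Subsequence B is 12, 15, 18, 21, 24, which is arithmetic with common difference +3.
Subsequence C is 3, 6, 10, 15, 21, which is triangular numbers starting at T_2.
Position 16 falls in subsequence A as its term 6, giving -27.
Position 17 falls in subsequence B as its term 6, giving 27.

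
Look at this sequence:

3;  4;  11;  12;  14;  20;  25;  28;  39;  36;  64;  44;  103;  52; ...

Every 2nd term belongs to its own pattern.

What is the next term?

The terms cycle through 2 interleaved subsequences.
Subsequence A: 3, 11, 14, 25, 39, 64, 103. Fibonacci-style (each term is the sum of the two before it).
Subsequence B: 4, 12, 20, 28, 36, 44, 52. Adding 8 each time.
Term 15 comes from subsequence A (its 8th entry): 167.

167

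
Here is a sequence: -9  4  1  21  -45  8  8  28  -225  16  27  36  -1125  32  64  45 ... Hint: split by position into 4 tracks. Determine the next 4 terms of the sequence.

-5625, 64, 125, 55

The terms cycle through 4 interleaved subsequences.
Track A: -9, -45, -225, -1125. Geometric, ×5 each step.
Track B: 4, 8, 16, 32. Powers of 2.
Track C: 1, 8, 27, 64. Consecutive cubes n³ from n = 1.
Track D: 21, 28, 36, 45. Triangular numbers starting at T_6.
Position 17 → track A, term 5 = -5625.
Position 18 → track B, term 5 = 64.
Term 19 comes from track C (its 5th entry): 125.
The 20th slot belongs to track D; its 5th term is 55.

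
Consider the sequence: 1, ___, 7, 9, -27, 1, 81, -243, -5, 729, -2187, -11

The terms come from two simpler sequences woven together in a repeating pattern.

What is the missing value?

Reading positions in blocks of 3 reveals the pattern AAB — 2 tracks woven together.
Track A: 1, ?, 9, -27, 81, -243, 729, -2187. A geometric progression (common ratio -3).
Track B: 7, 1, -5, -11. Subtracting 6 each time.
Filling track A at index 2 by its rule yields -3.

-3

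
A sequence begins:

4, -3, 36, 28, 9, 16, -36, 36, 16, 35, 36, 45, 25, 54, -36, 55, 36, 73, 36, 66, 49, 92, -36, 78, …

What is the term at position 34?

149

Taking every 4th term gives 4 separate tracks.
Stream A: 4, 9, 16, 25, 36, 49 (consecutive squares n² from n = 2).
Stream B: -3, 16, 35, 54, 73, 92 (linear: a_n = -22 + 19·n).
Stream C: 36, -36, 36, -36, 36, -36 (alternating ±36).
Stream D: 28, 36, 45, 55, 66, 78 (the triangular numbers T_7, T_8, …).
Position 34 → stream B, term 9 = 149.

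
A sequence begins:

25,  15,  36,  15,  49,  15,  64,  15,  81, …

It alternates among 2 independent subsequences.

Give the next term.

The terms cycle through 2 interleaved subsequences.
Subsequence A: 25, 36, 49, 64, 81 (the squares 5², 6², 7², …).
Subsequence B: 15, 15, 15, 15 (always 15).
Position 10 → subsequence B, term 5 = 15.

15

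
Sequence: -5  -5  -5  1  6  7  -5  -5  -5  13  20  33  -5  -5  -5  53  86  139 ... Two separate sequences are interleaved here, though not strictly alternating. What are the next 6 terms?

Reading positions in blocks of 6 reveals the pattern AAABBB — 2 tracks woven together.
Subsequence A: -5, -5, -5, -5, -5, -5, -5, -5, -5 — the constant sequence -5.
Subsequence B: 1, 6, 7, 13, 20, 33, 53, 86, 139 — each term equals the sum of the previous two.
Term 19 comes from subsequence A (its 10th entry): -5.
The 20th slot belongs to subsequence A; its 11th term is -5.
Position 21 falls in subsequence A as its term 12, giving -5.
Term 22 comes from subsequence B (its 10th entry): 225.
The 23rd slot belongs to subsequence B; its 11th term is 364.
Position 24 → subsequence B, term 12 = 589.

-5, -5, -5, 225, 364, 589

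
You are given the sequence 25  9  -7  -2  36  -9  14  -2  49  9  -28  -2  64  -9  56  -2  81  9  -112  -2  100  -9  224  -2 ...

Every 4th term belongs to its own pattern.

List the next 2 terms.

121, 9

Read the sequence 4 terms at a time; column i is its own pattern.
Track A: 25, 36, 49, 64, 81, 100. Perfect squares starting at 5².
Track B: 9, -9, 9, -9, 9, -9. The oscillation 9·(−1)^(n+1).
Track C: -7, 14, -28, 56, -112, 224. A geometric progression (common ratio -2).
Track D: -2, -2, -2, -2, -2, -2. Always -2.
Term 25 comes from track A (its 7th entry): 121.
Position 26 falls in track B as its term 7, giving 9.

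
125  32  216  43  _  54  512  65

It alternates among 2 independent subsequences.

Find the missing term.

Split by position mod 2 into 2 tracks.
Track A: 125, 216, ?, 512 — consecutive cubes n³ from n = 5.
Track B: 32, 43, 54, 65 — arithmetic, step +11.
The gap is track A's term 3; the rule gives 343.

343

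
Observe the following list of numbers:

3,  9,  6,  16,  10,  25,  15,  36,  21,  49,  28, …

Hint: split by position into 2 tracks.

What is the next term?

64

Odd-indexed and even-indexed terms follow separate rules.
Track A: 3, 6, 10, 15, 21, 28 — the triangular numbers T_2, T_3, ….
Track B: 9, 16, 25, 36, 49 — the squares 3², 4², 5², ….
The 12th slot belongs to track B; its 6th term is 64.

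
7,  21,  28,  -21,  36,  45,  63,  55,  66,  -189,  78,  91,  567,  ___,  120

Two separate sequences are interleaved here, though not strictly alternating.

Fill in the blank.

The slot pattern repeats as ABB (period 3), so there are 2 interleaved tracks.
Stream A: 7, -21, 63, -189, 567. Geometric with ratio -3.
Stream B: 21, 28, 36, 45, 55, 66, 78, 91, ?, 120. Triangular numbers starting at T_6.
Stream B's pattern makes the blank 105.

105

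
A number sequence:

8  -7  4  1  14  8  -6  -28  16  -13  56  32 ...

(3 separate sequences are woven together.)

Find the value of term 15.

The terms cycle through 3 interleaved subsequences.
Subsequence A = 8, 1, -6, -13: arithmetic with common difference −7.
Subsequence B = -7, 14, -28, 56: geometric, ×-2 each step.
Subsequence C = 4, 8, 16, 32: powers of 2.
The 15th slot belongs to subsequence C; its 5th term is 64.

64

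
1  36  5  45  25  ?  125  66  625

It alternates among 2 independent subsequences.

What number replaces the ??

Odd-indexed and even-indexed terms follow separate rules.
Track A: 1, 5, 25, 125, 625 — powers of 5.
Track B: 36, 45, ?, 66 — triangular numbers starting at T_8.
The gap is track B's term 3; the rule gives 55.

55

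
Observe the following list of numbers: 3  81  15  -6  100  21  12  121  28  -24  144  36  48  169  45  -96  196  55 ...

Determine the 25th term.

Taking every 3rd term gives 3 separate tracks.
Subsequence A: 3, -6, 12, -24, 48, -96 (geometric, ×-2 each step).
Subsequence B: 81, 100, 121, 144, 169, 196 (consecutive squares n² from n = 9).
Subsequence C: 15, 21, 28, 36, 45, 55 (the triangular numbers T_5, T_6, …).
Position 25 → subsequence A, term 9 = 768.

768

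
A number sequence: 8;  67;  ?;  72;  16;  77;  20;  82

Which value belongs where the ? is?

12

The terms cycle through 2 interleaved subsequences.
Subsequence A: 8, ?, 16, 20. Arithmetic with common difference +4.
Subsequence B: 67, 72, 77, 82. Adding 5 each time.
Subsequence A's pattern makes the blank 12.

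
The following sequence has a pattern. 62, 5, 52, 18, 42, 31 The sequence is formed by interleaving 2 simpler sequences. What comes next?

32

Odd-indexed and even-indexed terms follow separate rules.
Stream A: 62, 52, 42 — linear: a_n = 72 − 10·n.
Stream B: 5, 18, 31 — linear: a_n = -8 + 13·n.
Term 7 comes from stream A (its 4th entry): 32.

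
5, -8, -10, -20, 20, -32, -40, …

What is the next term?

-44

Odd-indexed and even-indexed terms follow separate rules.
Track A: 5, -10, 20, -40 (geometric with ratio -2).
Track B: -8, -20, -32 (arithmetic with common difference −12).
Position 8 falls in track B as its term 4, giving -44.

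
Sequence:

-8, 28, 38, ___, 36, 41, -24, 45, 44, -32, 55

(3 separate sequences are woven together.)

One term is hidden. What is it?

The terms cycle through 3 interleaved subsequences.
Track A = -8, ?, -24, -32: linear: a_n = −8·n.
Track B = 28, 36, 45, 55: triangular numbers n(n+1)/2 for n = 7, 8, ….
Track C = 38, 41, 44: linear: a_n = 35 + 3·n.
Track A's pattern makes the blank -16.

-16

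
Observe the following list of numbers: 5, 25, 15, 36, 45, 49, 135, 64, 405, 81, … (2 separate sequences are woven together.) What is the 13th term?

Positions 1, 3, 5, … form one subsequence and positions 2, 4, 6, … form another.
Track A: 5, 15, 45, 135, 405 (geometric, ×3 each step).
Track B: 25, 36, 49, 64, 81 (the squares 5², 6², 7², …).
Term 13 comes from track A (its 7th entry): 3645.

3645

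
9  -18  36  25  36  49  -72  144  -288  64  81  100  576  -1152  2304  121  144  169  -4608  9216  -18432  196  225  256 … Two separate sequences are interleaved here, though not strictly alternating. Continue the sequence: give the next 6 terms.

36864, -73728, 147456, 289, 324, 361

Positions follow the repeating pattern AAABBB; grouping by letter gives 2 tracks.
Track A: 9, -18, 36, -72, 144, -288, 576, -1152, 2304, -4608, 9216, -18432 — geometric with ratio -2.
Track B: 25, 36, 49, 64, 81, 100, 121, 144, 169, 196, 225, 256 — consecutive squares n² from n = 5.
The 25th slot belongs to track A; its 13th term is 36864.
The 26th slot belongs to track A; its 14th term is -73728.
The 27th slot belongs to track A; its 15th term is 147456.
Position 28 → track B, term 13 = 289.
The 29th slot belongs to track B; its 14th term is 324.
The 30th slot belongs to track B; its 15th term is 361.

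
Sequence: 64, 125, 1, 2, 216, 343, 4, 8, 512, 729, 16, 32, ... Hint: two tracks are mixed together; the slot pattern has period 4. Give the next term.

The slot pattern repeats as AABB (period 4), so there are 2 interleaved tracks.
Track A: 64, 125, 216, 343, 512, 729 — perfect cubes starting at 4³.
Track B: 1, 2, 4, 8, 16, 32 — multiplying by 2 each time.
Position 13 falls in track A as its term 7, giving 1000.

1000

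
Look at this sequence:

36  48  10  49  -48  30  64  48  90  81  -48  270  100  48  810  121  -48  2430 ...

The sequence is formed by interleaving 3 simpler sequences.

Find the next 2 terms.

The terms cycle through 3 interleaved subsequences.
Track A: 36, 49, 64, 81, 100, 121 (the squares 6², 7², 8², …).
Track B: 48, -48, 48, -48, 48, -48 (oscillating between 48 and -48).
Track C: 10, 30, 90, 270, 810, 2430 (geometric with ratio 3).
Term 19 comes from track A (its 7th entry): 144.
The 20th slot belongs to track B; its 7th term is 48.

144, 48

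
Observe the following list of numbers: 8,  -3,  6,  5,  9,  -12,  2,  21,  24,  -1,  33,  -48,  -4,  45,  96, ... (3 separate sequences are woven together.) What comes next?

Taking every 3rd term gives 3 separate tracks.
Track A: 8, 5, 2, -1, -4 (arithmetic, step −3).
Track B: -3, 9, 21, 33, 45 (linear: a_n = -15 + 12·n).
Track C: 6, -12, 24, -48, 96 (multiplying by -2 each time).
Position 16 → track A, term 6 = -7.

-7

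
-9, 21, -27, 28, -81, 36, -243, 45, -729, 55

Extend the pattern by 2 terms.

The terms cycle through 2 interleaved subsequences.
Track A: -9, -27, -81, -243, -729 (geometric with ratio 3).
Track B: 21, 28, 36, 45, 55 (the triangular numbers T_6, T_7, …).
Position 11 falls in track A as its term 6, giving -2187.
The 12th slot belongs to track B; its 6th term is 66.

-2187, 66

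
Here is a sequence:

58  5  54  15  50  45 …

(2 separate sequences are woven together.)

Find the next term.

46

Split by position mod 2 into 2 tracks.
Track A = 58, 54, 50: arithmetic, step −4.
Track B = 5, 15, 45: multiplying by 3 each time.
The 7th slot belongs to track A; its 4th term is 46.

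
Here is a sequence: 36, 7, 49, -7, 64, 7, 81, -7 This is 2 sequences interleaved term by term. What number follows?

100

Odd-indexed and even-indexed terms follow separate rules.
Track A: 36, 49, 64, 81 (consecutive squares n² from n = 6).
Track B: 7, -7, 7, -7 (oscillating between 7 and -7).
Position 9 → track A, term 5 = 100.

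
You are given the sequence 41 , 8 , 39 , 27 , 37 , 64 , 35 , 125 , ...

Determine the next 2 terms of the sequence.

Odd-indexed and even-indexed terms follow separate rules.
Track A: 41, 39, 37, 35. Arithmetic, step −2.
Track B: 8, 27, 64, 125. Consecutive cubes n³ from n = 2.
Position 9 falls in track A as its term 5, giving 33.
Term 10 comes from track B (its 5th entry): 216.

33, 216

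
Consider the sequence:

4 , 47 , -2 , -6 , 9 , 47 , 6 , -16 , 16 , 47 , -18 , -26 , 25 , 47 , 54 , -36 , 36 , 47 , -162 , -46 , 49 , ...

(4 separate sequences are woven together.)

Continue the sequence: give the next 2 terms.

47, 486

Split by position mod 4 into 4 tracks.
Subsequence A: 4, 9, 16, 25, 36, 49. Perfect squares starting at 2².
Subsequence B: 47, 47, 47, 47, 47. The constant sequence 47.
Subsequence C: -2, 6, -18, 54, -162. Geometric with ratio -3.
Subsequence D: -6, -16, -26, -36, -46. Arithmetic with common difference −10.
Position 22 → subsequence B, term 6 = 47.
Term 23 comes from subsequence C (its 6th entry): 486.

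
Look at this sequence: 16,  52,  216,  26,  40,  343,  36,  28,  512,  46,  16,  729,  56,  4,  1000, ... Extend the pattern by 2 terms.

66, -8

Taking every 3rd term gives 3 separate tracks.
Track A: 16, 26, 36, 46, 56 (linear: a_n = 6 + 10·n).
Track B: 52, 40, 28, 16, 4 (subtracting 12 each time).
Track C: 216, 343, 512, 729, 1000 (consecutive cubes n³ from n = 6).
Position 16 falls in track A as its term 6, giving 66.
Term 17 comes from track B (its 6th entry): -8.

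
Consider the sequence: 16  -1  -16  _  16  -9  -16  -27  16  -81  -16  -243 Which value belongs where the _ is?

The terms cycle through 2 interleaved subsequences.
Stream A: 16, -16, 16, -16, 16, -16 — oscillating between 16 and -16.
Stream B: -1, ?, -9, -27, -81, -243 — a geometric progression (common ratio 3).
The gap is stream B's term 2; the rule gives -3.

-3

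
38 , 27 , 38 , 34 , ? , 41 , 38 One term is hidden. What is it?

38

Positions 1, 3, 5, … form one subsequence and positions 2, 4, 6, … form another.
Stream A: 38, 38, ?, 38 (always 38).
Stream B: 27, 34, 41 (adding 7 each time).
So the missing entry in stream A is 38.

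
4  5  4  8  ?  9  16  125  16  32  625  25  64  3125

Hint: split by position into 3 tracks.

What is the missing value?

Split by position mod 3: positions 1, 4, 7, … form one track, and each other residue class forms its own.
Track A: 4, 8, 16, 32, 64 (successive powers of 2).
Track B: 5, ?, 125, 625, 3125 (geometric with ratio 5).
Track C: 4, 9, 16, 25 (the squares 2², 3², 4², …).
Track B's pattern makes the blank 25.

25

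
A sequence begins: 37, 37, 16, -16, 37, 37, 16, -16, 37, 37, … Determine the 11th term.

16

Positions follow the repeating pattern AABB; grouping by letter gives 2 tracks.
Track A: 37, 37, 37, 37, 37, 37 (always 37).
Track B: 16, -16, 16, -16 (alternating ±16).
The 11th slot belongs to track B; its 5th term is 16.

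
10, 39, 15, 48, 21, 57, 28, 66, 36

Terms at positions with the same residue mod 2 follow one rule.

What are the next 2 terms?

The terms cycle through 2 interleaved subsequences.
Subsequence A: 10, 15, 21, 28, 36 (triangular numbers n(n+1)/2 for n = 4, 5, …).
Subsequence B: 39, 48, 57, 66 (arithmetic with common difference +9).
The 10th slot belongs to subsequence B; its 5th term is 75.
The 11th slot belongs to subsequence A; its 6th term is 45.

75, 45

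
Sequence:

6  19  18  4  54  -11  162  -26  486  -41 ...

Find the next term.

Taking every 2nd term gives 2 separate tracks.
Track A: 6, 18, 54, 162, 486. A geometric progression (common ratio 3).
Track B: 19, 4, -11, -26, -41. Arithmetic, step −15.
Term 11 comes from track A (its 6th entry): 1458.

1458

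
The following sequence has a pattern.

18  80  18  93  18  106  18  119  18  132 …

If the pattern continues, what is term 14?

158

Taking every 2nd term gives 2 separate tracks.
Track A: 18, 18, 18, 18, 18. Constant 18.
Track B: 80, 93, 106, 119, 132. Linear: a_n = 67 + 13·n.
The 14th slot belongs to track B; its 7th term is 158.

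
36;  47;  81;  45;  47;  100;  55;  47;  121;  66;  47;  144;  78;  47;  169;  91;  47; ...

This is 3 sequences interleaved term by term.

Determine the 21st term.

Split by position mod 3 into 3 tracks.
Stream A = 36, 45, 55, 66, 78, 91: triangular numbers starting at T_8.
Stream B = 47, 47, 47, 47, 47, 47: constant 47.
Stream C = 81, 100, 121, 144, 169: perfect squares starting at 9².
Term 21 comes from stream C (its 7th entry): 225.

225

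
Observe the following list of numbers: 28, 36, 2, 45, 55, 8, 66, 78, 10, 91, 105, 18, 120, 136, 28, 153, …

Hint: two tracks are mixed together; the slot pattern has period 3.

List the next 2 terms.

171, 46

Reading positions in blocks of 3 reveals the pattern AAB — 2 tracks woven together.
Stream A: 28, 36, 45, 55, 66, 78, 91, 105, 120, 136, 153 (triangular numbers starting at T_7).
Stream B: 2, 8, 10, 18, 28 (a Fibonacci-like recurrence a_n = a_{n-1} + a_{n-2}).
Position 17 → stream A, term 12 = 171.
Position 18 falls in stream B as its term 6, giving 46.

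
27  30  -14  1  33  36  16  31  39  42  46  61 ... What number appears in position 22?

60

The slot pattern repeats as AABB (period 4), so there are 2 interleaved tracks.
Stream A: 27, 30, 33, 36, 39, 42 — adding 3 each time.
Stream B: -14, 1, 16, 31, 46, 61 — arithmetic with common difference +15.
The 22nd slot belongs to stream A; its 12th term is 60.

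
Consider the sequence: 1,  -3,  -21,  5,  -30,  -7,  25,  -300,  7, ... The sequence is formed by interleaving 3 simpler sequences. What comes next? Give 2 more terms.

Taking every 3rd term gives 3 separate tracks.
Track A is 1, 5, 25, which is powers of 5.
Track B is -3, -30, -300, which is a geometric progression (common ratio 10).
Track C is -21, -7, 7, which is arithmetic with common difference +14.
The 10th slot belongs to track A; its 4th term is 125.
Position 11 falls in track B as its term 4, giving -3000.

125, -3000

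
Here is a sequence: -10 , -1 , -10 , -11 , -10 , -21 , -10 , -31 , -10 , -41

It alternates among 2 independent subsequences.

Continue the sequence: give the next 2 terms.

The terms cycle through 2 interleaved subsequences.
Track A: -10, -10, -10, -10, -10 (always -10).
Track B: -1, -11, -21, -31, -41 (arithmetic with common difference −10).
The 11th slot belongs to track A; its 6th term is -10.
Position 12 falls in track B as its term 6, giving -51.

-10, -51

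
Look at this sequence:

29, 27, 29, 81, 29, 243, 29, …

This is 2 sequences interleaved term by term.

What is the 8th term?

Split by position mod 2 into 2 tracks.
Track A is 29, 29, 29, 29, which is always 29.
Track B is 27, 81, 243, which is successive powers of 3.
Position 8 falls in track B as its term 4, giving 729.

729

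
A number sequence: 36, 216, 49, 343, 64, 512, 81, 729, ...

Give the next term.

100

Split by position mod 2 into 2 tracks.
Track A is 36, 49, 64, 81, which is the squares 6², 7², 8², ….
Track B is 216, 343, 512, 729, which is consecutive cubes n³ from n = 6.
Term 9 comes from track A (its 5th entry): 100.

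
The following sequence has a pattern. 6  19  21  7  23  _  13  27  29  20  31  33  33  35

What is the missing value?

Positions follow the repeating pattern ABB; grouping by letter gives 2 tracks.
Stream A: 6, 7, 13, 20, 33 — a Fibonacci-like recurrence a_n = a_{n-1} + a_{n-2}.
Stream B: 19, 21, 23, ?, 27, 29, 31, 33, 35 — adding 2 each time.
The gap is stream B's term 4; the rule gives 25.

25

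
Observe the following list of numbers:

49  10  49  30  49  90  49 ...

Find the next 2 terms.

Positions 1, 3, 5, … form one subsequence and positions 2, 4, 6, … form another.
Track A: 49, 49, 49, 49 — always 49.
Track B: 10, 30, 90 — multiplying by 3 each time.
The 8th slot belongs to track B; its 4th term is 270.
The 9th slot belongs to track A; its 5th term is 49.

270, 49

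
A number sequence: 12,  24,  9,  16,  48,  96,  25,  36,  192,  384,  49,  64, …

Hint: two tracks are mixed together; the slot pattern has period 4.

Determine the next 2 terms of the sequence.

The slot pattern repeats as AABB (period 4), so there are 2 interleaved tracks.
Stream A is 12, 24, 48, 96, 192, 384, which is a geometric progression (common ratio 2).
Stream B is 9, 16, 25, 36, 49, 64, which is consecutive squares n² from n = 3.
Position 13 → stream A, term 7 = 768.
Position 14 → stream A, term 8 = 1536.

768, 1536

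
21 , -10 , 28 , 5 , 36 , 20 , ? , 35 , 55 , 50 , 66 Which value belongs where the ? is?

45

Odd-indexed and even-indexed terms follow separate rules.
Subsequence A is 21, 28, 36, ?, 55, 66, which is triangular numbers n(n+1)/2 for n = 6, 7, ….
Subsequence B is -10, 5, 20, 35, 50, which is linear: a_n = -25 + 15·n.
Filling subsequence A at index 4 by its rule yields 45.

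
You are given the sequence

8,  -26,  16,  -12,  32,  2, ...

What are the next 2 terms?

The terms cycle through 2 interleaved subsequences.
Track A is 8, 16, 32, which is powers 2^3, 2^4, 2^5, ….
Track B is -26, -12, 2, which is arithmetic with common difference +14.
Position 7 falls in track A as its term 4, giving 64.
Term 8 comes from track B (its 4th entry): 16.

64, 16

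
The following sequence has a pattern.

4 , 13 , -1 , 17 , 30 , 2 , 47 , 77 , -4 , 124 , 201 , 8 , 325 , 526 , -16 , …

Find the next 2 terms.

Reading positions in blocks of 3 reveals the pattern AAB — 2 tracks woven together.
Track A = 4, 13, 17, 30, 47, 77, 124, 201, 325, 526: Fibonacci-style (each term is the sum of the two before it).
Track B = -1, 2, -4, 8, -16: multiplying by -2 each time.
The 16th slot belongs to track A; its 11th term is 851.
Position 17 falls in track A as its term 12, giving 1377.

851, 1377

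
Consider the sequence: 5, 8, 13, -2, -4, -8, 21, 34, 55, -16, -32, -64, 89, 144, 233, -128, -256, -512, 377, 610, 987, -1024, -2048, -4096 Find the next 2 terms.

1597, 2584

Positions follow the repeating pattern AAABBB; grouping by letter gives 2 tracks.
Stream A: 5, 8, 13, 21, 34, 55, 89, 144, 233, 377, 610, 987 (Fibonacci-style (each term is the sum of the two before it)).
Stream B: -2, -4, -8, -16, -32, -64, -128, -256, -512, -1024, -2048, -4096 (multiplying by 2 each time).
The 25th slot belongs to stream A; its 13th term is 1597.
Position 26 → stream A, term 14 = 2584.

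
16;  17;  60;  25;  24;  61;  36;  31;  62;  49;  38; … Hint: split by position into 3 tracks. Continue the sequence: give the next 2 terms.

63, 64

Split by position mod 3 into 3 tracks.
Subsequence A = 16, 25, 36, 49: the squares 4², 5², 6², ….
Subsequence B = 17, 24, 31, 38: arithmetic, step +7.
Subsequence C = 60, 61, 62: linear: a_n = 59 + n.
The 12th slot belongs to subsequence C; its 4th term is 63.
Position 13 falls in subsequence A as its term 5, giving 64.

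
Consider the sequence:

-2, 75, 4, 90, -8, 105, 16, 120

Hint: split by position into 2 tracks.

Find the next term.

Positions 1, 3, 5, … form one subsequence and positions 2, 4, 6, … form another.
Stream A: -2, 4, -8, 16 (a geometric progression (common ratio -2)).
Stream B: 75, 90, 105, 120 (linear: a_n = 60 + 15·n).
The 9th slot belongs to stream A; its 5th term is -32.

-32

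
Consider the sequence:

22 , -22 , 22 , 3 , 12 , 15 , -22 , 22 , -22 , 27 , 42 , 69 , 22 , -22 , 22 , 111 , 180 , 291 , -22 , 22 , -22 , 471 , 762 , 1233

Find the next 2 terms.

22, -22

Reading positions in blocks of 6 reveals the pattern AAABBB — 2 tracks woven together.
Track A: 22, -22, 22, -22, 22, -22, 22, -22, 22, -22, 22, -22 — oscillating between 22 and -22.
Track B: 3, 12, 15, 27, 42, 69, 111, 180, 291, 471, 762, 1233 — a Fibonacci-like recurrence a_n = a_{n-1} + a_{n-2}.
Position 25 falls in track A as its term 13, giving 22.
Position 26 → track A, term 14 = -22.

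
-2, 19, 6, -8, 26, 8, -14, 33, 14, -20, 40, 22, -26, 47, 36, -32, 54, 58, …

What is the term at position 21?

94

Split by position mod 3: positions 1, 4, 7, … form one track, and each other residue class forms its own.
Subsequence A = -2, -8, -14, -20, -26, -32: subtracting 6 each time.
Subsequence B = 19, 26, 33, 40, 47, 54: arithmetic, step +7.
Subsequence C = 6, 8, 14, 22, 36, 58: each term equals the sum of the previous two.
The 21st slot belongs to subsequence C; its 7th term is 94.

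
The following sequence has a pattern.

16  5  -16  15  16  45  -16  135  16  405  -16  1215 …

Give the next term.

Odd-indexed and even-indexed terms follow separate rules.
Subsequence A: 16, -16, 16, -16, 16, -16. Alternating ±16.
Subsequence B: 5, 15, 45, 135, 405, 1215. Geometric, ×3 each step.
The 13th slot belongs to subsequence A; its 7th term is 16.

16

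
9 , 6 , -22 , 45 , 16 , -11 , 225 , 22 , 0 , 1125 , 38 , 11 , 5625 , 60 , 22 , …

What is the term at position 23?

Read the sequence 3 terms at a time; column i is its own pattern.
Stream A: 9, 45, 225, 1125, 5625 (geometric with ratio 5).
Stream B: 6, 16, 22, 38, 60 (each term equals the sum of the previous two).
Stream C: -22, -11, 0, 11, 22 (arithmetic, step +11).
Position 23 falls in stream B as its term 8, giving 256.

256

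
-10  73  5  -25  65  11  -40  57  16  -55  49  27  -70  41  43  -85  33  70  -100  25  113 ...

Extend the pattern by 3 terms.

Split by position mod 3 into 3 tracks.
Stream A: -10, -25, -40, -55, -70, -85, -100 (arithmetic with common difference −15).
Stream B: 73, 65, 57, 49, 41, 33, 25 (subtracting 8 each time).
Stream C: 5, 11, 16, 27, 43, 70, 113 (Fibonacci-style (each term is the sum of the two before it)).
The 22nd slot belongs to stream A; its 8th term is -115.
Position 23 falls in stream B as its term 8, giving 17.
The 24th slot belongs to stream C; its 8th term is 183.

-115, 17, 183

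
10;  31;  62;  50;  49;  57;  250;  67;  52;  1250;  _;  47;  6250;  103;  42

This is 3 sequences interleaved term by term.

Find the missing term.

Read the sequence 3 terms at a time; column i is its own pattern.
Stream A: 10, 50, 250, 1250, 6250 (geometric with ratio 5).
Stream B: 31, 49, 67, ?, 103 (adding 18 each time).
Stream C: 62, 57, 52, 47, 42 (arithmetic, step −5).
So the missing entry in stream B is 85.

85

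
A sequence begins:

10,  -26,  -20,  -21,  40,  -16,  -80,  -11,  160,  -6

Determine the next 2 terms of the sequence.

-320, -1

Positions 1, 3, 5, … form one subsequence and positions 2, 4, 6, … form another.
Track A: 10, -20, 40, -80, 160 (geometric with ratio -2).
Track B: -26, -21, -16, -11, -6 (linear: a_n = -31 + 5·n).
Position 11 falls in track A as its term 6, giving -320.
Position 12 falls in track B as its term 6, giving -1.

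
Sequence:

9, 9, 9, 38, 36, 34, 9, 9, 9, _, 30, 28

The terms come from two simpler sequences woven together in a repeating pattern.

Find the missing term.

The slot pattern repeats as AAABBB (period 6), so there are 2 interleaved tracks.
Stream A: 9, 9, 9, 9, 9, 9 — always 9.
Stream B: 38, 36, 34, ?, 30, 28 — linear: a_n = 40 − 2·n.
The gap is stream B's term 4; the rule gives 32.

32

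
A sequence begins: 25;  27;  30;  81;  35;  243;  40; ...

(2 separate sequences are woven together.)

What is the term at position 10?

The terms cycle through 2 interleaved subsequences.
Track A = 25, 30, 35, 40: arithmetic, step +5.
Track B = 27, 81, 243: successive powers of 3.
Term 10 comes from track B (its 5th entry): 2187.

2187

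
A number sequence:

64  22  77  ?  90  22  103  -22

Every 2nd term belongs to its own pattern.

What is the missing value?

Positions 1, 3, 5, … form one subsequence and positions 2, 4, 6, … form another.
Track A: 64, 77, 90, 103 — arithmetic, step +13.
Track B: 22, ?, 22, -22 — oscillating between 22 and -22.
Track B's pattern makes the blank -22.

-22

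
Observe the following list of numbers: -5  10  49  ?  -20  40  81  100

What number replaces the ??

64

Positions follow the repeating pattern AABB; grouping by letter gives 2 tracks.
Track A: -5, 10, -20, 40. Multiplying by -2 each time.
Track B: 49, ?, 81, 100. The squares 7², 8², 9², ….
Track B's pattern makes the blank 64.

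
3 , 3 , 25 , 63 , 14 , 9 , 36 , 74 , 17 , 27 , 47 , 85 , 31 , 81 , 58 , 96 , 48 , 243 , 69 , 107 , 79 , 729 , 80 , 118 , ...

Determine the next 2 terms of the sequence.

Split by position mod 4 into 4 tracks.
Stream A: 3, 14, 17, 31, 48, 79. A Fibonacci-like recurrence a_n = a_{n-1} + a_{n-2}.
Stream B: 3, 9, 27, 81, 243, 729. Powers of 3.
Stream C: 25, 36, 47, 58, 69, 80. Arithmetic, step +11.
Stream D: 63, 74, 85, 96, 107, 118. Arithmetic, step +11.
Position 25 → stream A, term 7 = 127.
Position 26 falls in stream B as its term 7, giving 2187.

127, 2187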